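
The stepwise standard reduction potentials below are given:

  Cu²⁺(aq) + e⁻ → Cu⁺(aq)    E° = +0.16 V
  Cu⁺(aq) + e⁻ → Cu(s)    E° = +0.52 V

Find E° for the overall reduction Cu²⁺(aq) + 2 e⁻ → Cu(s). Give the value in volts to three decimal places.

+0.340 V

Adding the free-energy changes (−nFE°) of the two steps gives −n₃FE°₃ = −n₁FE°₁ − n₂FE°₂.
E°₃ = (1×+0.16 + 1×+0.52) / 2 = (+0.680) / 2 = +0.340 V.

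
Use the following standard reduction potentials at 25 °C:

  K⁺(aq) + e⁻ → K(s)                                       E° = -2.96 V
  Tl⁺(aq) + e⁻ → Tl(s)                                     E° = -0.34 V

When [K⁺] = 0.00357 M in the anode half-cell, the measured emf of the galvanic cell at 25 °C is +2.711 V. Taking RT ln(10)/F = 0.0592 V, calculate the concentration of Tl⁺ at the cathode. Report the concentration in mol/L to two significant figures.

Tl⁺/Tl is the cathode, K⁺/K the anode: E°cell = +2.62 V, n = 1.
Overall reaction: Tl⁺(aq) + K(s) → Tl(s) + K⁺(aq); Q = [K⁺]^1/[Tl⁺]^1.
From E = E° − (0.0592/n) log Q: log Q = (E° − E)·n/0.0592 = (+2.62 − (+2.711))·1/0.0592 = -1.5372.
So 1·log[Tl⁺] = 1·log(0.00357) − log Q = -2.4473 − (-1.5372) = -0.9101; [Tl⁺] = 10^(-0.9101) ≈ 0.12 M.

0.12 M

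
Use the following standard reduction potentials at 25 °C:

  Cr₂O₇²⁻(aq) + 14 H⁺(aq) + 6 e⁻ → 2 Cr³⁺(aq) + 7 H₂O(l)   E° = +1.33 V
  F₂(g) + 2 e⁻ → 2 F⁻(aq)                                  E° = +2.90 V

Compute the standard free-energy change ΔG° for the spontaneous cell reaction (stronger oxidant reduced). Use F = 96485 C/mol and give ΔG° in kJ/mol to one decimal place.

F₂/F⁻ (E° = +2.90 V) is the cathode; Cr₂O₇²⁻/Cr³⁺ (E° = +1.33 V) is the anode, so E°cell = +1.57 V.
Balancing electrons gives n = 6 (lcm of 2 and 6).
ΔG° = −nFE° = −(6)(96485)(+1.57) = -908,889 J = -908.9 kJ/mol.

-908.9 kJ/mol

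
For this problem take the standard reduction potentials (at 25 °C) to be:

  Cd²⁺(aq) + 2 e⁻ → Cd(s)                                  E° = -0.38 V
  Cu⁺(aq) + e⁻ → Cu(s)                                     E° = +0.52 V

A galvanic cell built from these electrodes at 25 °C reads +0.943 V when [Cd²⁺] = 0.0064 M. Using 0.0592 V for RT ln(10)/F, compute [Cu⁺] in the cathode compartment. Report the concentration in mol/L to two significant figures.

Cu⁺/Cu is the cathode, Cd²⁺/Cd the anode: E°cell = +0.90 V, n = 2.
Overall reaction: 2 Cu⁺(aq) + Cd(s) → 2 Cu(s) + Cd²⁺(aq); Q = [Cd²⁺]^1/[Cu⁺]^2.
From E = E° − (0.0592/n) log Q: log Q = (E° − E)·n/0.0592 = (+0.90 − (+0.943))·2/0.0592 = -1.4527.
So 2·log[Cu⁺] = 1·log(0.0064) − log Q = -2.1938 − (-1.4527) = -0.7411; log[Cu⁺] = -0.7411 / 2 = -0.3705; [Cu⁺] = 10^(-0.3705) ≈ 0.43 M.

0.43 M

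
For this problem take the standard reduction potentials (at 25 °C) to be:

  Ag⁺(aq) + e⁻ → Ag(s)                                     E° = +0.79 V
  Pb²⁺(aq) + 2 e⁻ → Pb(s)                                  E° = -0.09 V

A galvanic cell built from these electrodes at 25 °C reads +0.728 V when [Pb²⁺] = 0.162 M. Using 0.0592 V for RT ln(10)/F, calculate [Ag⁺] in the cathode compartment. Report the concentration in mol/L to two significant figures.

0.0011 M

Ag⁺/Ag is the cathode, Pb²⁺/Pb the anode: E°cell = +0.88 V, n = 2.
Overall reaction: 2 Ag⁺(aq) + Pb(s) → 2 Ag(s) + Pb²⁺(aq); Q = [Pb²⁺]^1/[Ag⁺]^2.
From E = E° − (0.0592/n) log Q: log Q = (E° − E)·n/0.0592 = (+0.88 − (+0.728))·2/0.0592 = 5.1351.
So 2·log[Ag⁺] = 1·log(0.162) − log Q = -0.7905 − (5.1351) = -5.9256; log[Ag⁺] = -5.9256 / 2 = -2.9628; [Ag⁺] = 10^(-2.9628) ≈ 0.0011 M.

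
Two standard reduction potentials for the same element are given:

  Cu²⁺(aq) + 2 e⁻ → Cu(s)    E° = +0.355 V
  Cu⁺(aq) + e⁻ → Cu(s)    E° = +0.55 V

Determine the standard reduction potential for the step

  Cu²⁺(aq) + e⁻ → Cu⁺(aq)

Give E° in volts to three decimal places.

Sequential free energies add, so n₃E°₃ = n₁E°₁ + n₂E°₂.
With n₃ = 2, and the known step contributing 1×(+0.55) V, the unknown satisfies 1·E° = 2×(+0.355) − 1×(+0.55) = +0.160.
E° = +0.160 / 1 = +0.160 V.

+0.160 V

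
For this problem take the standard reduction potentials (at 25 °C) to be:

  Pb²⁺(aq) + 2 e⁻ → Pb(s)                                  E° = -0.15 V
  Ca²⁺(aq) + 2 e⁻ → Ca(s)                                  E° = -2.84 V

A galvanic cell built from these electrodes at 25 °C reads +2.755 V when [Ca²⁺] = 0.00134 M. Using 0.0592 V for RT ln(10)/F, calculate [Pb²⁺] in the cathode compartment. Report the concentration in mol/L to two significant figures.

0.21 M

Pb²⁺/Pb is the cathode, Ca²⁺/Ca the anode: E°cell = +2.69 V, n = 2.
Overall reaction: Pb²⁺(aq) + Ca(s) → Pb(s) + Ca²⁺(aq); Q = [Ca²⁺]^1/[Pb²⁺]^1.
From E = E° − (0.0592/n) log Q: log Q = (E° − E)·n/0.0592 = (+2.69 − (+2.755))·2/0.0592 = -2.1959.
So 1·log[Pb²⁺] = 1·log(0.00134) − log Q = -2.8729 − (-2.1959) = -0.6770; [Pb²⁺] = 10^(-0.6770) ≈ 0.21 M.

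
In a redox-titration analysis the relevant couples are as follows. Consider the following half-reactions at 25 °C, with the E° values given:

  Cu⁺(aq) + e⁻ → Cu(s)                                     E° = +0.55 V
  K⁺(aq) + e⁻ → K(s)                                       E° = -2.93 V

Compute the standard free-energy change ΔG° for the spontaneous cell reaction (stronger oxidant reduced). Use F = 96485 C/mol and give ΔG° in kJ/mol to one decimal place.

Cu⁺/Cu (E° = +0.55 V) is the cathode; K⁺/K (E° = -2.93 V) is the anode, so E°cell = +3.48 V.
Balancing electrons gives n = 1 (lcm of 1 and 1).
ΔG° = −nFE° = −(1)(96485)(+3.48) = -335,768 J = -335.8 kJ/mol.

-335.8 kJ/mol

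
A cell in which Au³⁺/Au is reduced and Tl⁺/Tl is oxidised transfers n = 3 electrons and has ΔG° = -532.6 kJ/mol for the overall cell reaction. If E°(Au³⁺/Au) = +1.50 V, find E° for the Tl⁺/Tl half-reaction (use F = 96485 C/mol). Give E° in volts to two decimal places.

E°cell = −ΔG°/(nF) = −(-532.6×10³)/((3)(96485)) = +1.840 V.
Since Au³⁺/Au is the cathode and Tl⁺/Tl the anode, E°cell = E°(Au³⁺/Au) − E°(Tl⁺/Tl).
So E°(Tl⁺/Tl) = E°(Au³⁺/Au) − E°cell = (+1.50) − (+1.840) = -0.34 V.

-0.34 V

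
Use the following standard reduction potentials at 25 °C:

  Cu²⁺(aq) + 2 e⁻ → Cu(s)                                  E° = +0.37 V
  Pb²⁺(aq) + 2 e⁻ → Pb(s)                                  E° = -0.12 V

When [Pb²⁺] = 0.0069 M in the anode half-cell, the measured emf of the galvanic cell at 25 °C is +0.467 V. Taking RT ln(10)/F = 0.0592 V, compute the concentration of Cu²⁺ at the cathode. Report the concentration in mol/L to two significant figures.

0.0012 M

Cu²⁺/Cu is the cathode, Pb²⁺/Pb the anode: E°cell = +0.49 V, n = 2.
Overall reaction: Cu²⁺(aq) + Pb(s) → Cu(s) + Pb²⁺(aq); Q = [Pb²⁺]^1/[Cu²⁺]^1.
From E = E° − (0.0592/n) log Q: log Q = (E° − E)·n/0.0592 = (+0.49 − (+0.467))·2/0.0592 = 0.7770.
So 1·log[Cu²⁺] = 1·log(0.0069) − log Q = -2.1612 − (0.7770) = -2.9382; [Cu²⁺] = 10^(-2.9382) ≈ 0.0012 M.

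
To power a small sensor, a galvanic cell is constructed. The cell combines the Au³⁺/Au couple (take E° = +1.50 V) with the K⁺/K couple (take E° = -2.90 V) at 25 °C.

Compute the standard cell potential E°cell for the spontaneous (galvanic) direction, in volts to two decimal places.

+4.40 V

The Au³⁺/Au couple has the higher reduction potential, so it is the cathode; K⁺/K is oxidised at the anode.
E°cell = E°(cathode) − E°(anode) = (+1.50) − (-2.90) = +4.40 V.
Since E°cell > 0, the reaction is spontaneous under standard conditions.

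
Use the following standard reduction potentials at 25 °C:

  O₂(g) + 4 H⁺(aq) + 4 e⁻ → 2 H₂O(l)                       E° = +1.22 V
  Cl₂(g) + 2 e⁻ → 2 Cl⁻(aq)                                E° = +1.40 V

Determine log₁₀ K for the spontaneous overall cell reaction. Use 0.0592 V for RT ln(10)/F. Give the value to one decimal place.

Cathode: Cl₂/Cl⁻; anode: O₂/H₂O. E°cell = +0.18 V, n = 4.
log K = nE°cell / 0.0592 = (4)(+0.18) / 0.0592 = 12.2.

12.2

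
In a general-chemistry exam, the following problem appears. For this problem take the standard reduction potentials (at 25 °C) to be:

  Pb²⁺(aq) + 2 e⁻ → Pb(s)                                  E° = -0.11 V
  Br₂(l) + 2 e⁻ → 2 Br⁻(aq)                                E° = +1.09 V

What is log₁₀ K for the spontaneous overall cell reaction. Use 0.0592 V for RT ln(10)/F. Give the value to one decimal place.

Cathode: Br₂/Br⁻; anode: Pb²⁺/Pb. E°cell = +1.20 V, n = 2.
log K = nE°cell / 0.0592 = (2)(+1.20) / 0.0592 = 40.5.

40.5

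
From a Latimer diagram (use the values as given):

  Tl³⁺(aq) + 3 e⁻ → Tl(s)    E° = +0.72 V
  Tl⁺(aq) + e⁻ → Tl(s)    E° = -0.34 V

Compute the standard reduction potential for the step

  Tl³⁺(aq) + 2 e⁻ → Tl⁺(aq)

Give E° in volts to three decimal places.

Sequential free energies add, so n₃E°₃ = n₁E°₁ + n₂E°₂.
With n₃ = 3, and the known step contributing 1×(-0.34) V, the unknown satisfies 2·E° = 3×(+0.72) − 1×(-0.34) = +2.500.
E° = +2.500 / 2 = +1.250 V.

+1.250 V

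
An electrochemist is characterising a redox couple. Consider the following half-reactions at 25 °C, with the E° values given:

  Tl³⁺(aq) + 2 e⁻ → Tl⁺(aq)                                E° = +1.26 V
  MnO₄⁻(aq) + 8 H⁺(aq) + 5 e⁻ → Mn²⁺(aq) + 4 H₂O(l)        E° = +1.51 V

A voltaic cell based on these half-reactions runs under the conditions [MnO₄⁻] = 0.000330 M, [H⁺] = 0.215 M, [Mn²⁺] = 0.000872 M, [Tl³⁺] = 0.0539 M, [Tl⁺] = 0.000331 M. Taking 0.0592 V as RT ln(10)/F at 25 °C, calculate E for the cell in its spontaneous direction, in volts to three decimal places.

+0.116 V

MnO₄⁻/Mn²⁺ is the cathode (higher E°), Tl³⁺/Tl⁺ the anode: E°cell = +1.51 − (+1.26) = +0.25 V, n = 10.
Overall: 2 MnO₄⁻(aq) + 16 H⁺(aq) + 5 Tl⁺(aq) → 2 Mn²⁺(aq) + 8 H₂O(l) + 5 Tl³⁺(aq)
Q = [Mn²⁺]^2·[Tl³⁺]^5 / ([MnO₄⁻]^2·[H⁺]^16·[Tl⁺]^5); log Q = 22.584.
E = E° − (0.0592/n) log Q = +0.25 − (0.0592/10)(22.584) = +0.116 V.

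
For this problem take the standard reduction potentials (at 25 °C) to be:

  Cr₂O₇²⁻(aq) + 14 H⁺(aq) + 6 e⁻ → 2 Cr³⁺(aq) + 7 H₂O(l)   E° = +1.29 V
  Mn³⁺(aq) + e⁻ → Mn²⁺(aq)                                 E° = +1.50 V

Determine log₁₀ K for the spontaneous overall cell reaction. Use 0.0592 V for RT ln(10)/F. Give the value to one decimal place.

21.3

Cathode: Mn³⁺/Mn²⁺; anode: Cr₂O₇²⁻/Cr³⁺. E°cell = +0.21 V, n = 6.
log K = nE°cell / 0.0592 = (6)(+0.21) / 0.0592 = 21.3.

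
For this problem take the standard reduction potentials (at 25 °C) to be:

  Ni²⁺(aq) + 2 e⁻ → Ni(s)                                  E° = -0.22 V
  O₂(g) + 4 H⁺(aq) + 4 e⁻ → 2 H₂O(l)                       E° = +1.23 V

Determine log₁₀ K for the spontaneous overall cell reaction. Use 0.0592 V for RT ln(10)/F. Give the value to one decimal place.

98.0

Cathode: O₂/H₂O; anode: Ni²⁺/Ni. E°cell = +1.45 V, n = 4.
log K = nE°cell / 0.0592 = (4)(+1.45) / 0.0592 = 98.0.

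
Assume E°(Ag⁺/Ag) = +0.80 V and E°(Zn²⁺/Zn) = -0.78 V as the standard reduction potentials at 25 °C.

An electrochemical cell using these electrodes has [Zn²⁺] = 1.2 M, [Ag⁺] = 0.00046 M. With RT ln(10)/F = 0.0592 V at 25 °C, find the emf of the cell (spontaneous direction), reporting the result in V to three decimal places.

+1.380 V

Ag⁺/Ag is the cathode (higher E°), Zn²⁺/Zn the anode: E°cell = +0.80 − (-0.78) = +1.58 V, n = 2.
Overall: 2 Ag⁺(aq) + Zn(s) → 2 Ag(s) + Zn²⁺(aq)
Q = [Zn²⁺] / ([Ag⁺]^2); log Q = 6.754.
E = E° − (0.0592/n) log Q = +1.58 − (0.0592/2)(6.754) = +1.380 V.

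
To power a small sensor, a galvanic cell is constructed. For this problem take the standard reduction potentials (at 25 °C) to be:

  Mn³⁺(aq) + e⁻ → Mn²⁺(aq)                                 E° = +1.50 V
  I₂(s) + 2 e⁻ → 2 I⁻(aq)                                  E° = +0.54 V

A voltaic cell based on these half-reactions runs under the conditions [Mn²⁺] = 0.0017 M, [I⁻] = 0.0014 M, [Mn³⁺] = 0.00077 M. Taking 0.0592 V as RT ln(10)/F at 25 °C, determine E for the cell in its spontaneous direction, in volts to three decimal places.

Mn³⁺/Mn²⁺ is the cathode (higher E°), I₂/I⁻ the anode: E°cell = +1.50 − (+0.54) = +0.96 V, n = 2.
Overall: 2 Mn³⁺(aq) + 2 I⁻(aq) → 2 Mn²⁺(aq) + I₂(s)
Q = [Mn²⁺]^2 / ([Mn³⁺]^2·[I⁻]^2); log Q = 6.396.
E = E° − (0.0592/n) log Q = +0.96 − (0.0592/2)(6.396) = +0.771 V.

+0.771 V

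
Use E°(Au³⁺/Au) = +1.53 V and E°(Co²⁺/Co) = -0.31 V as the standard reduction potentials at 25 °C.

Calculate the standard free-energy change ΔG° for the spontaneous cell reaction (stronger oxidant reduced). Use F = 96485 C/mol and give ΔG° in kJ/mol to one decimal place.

Au³⁺/Au (E° = +1.53 V) is the cathode; Co²⁺/Co (E° = -0.31 V) is the anode, so E°cell = +1.84 V.
Balancing electrons gives n = 6 (lcm of 3 and 2).
ΔG° = −nFE° = −(6)(96485)(+1.84) = -1,065,194 J = -1065.2 kJ/mol.

-1065.2 kJ/mol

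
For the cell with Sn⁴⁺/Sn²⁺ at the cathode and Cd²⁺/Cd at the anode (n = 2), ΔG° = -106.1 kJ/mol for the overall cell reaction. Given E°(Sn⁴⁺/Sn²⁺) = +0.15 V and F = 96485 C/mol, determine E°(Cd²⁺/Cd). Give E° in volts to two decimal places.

-0.40 V

E°cell = −ΔG°/(nF) = −(-106.1×10³)/((2)(96485)) = +0.550 V.
Since Sn⁴⁺/Sn²⁺ is the cathode and Cd²⁺/Cd the anode, E°cell = E°(Sn⁴⁺/Sn²⁺) − E°(Cd²⁺/Cd).
So E°(Cd²⁺/Cd) = E°(Sn⁴⁺/Sn²⁺) − E°cell = (+0.15) − (+0.550) = -0.40 V.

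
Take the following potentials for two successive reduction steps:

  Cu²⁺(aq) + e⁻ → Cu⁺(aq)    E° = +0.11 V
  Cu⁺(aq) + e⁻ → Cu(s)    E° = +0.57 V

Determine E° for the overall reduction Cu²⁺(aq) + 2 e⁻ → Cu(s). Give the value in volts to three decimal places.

Since ΔG° = −nFE° is additive over sequential reductions, n₃E°₃ = n₁E°₁ + n₂E°₂.
E°₃ = (1×+0.11 + 1×+0.57) / 2 = (+0.680) / 2 = +0.340 V.

+0.340 V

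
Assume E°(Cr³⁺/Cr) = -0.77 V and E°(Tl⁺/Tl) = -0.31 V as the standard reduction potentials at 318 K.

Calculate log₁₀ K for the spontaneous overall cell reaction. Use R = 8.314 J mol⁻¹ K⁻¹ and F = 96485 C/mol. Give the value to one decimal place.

Cathode: Tl⁺/Tl; anode: Cr³⁺/Cr. E°cell = (-0.31) − (-0.77) = +0.46 V, with n = 3.
ΔG° = −nFE° = −RT ln K, so ln K = nFE°/(RT) = (3)(96485)(+0.46) / ((8.314)(318)) = 50.362.
log₁₀ K = 50.362 / ln 10 = 21.9.

21.9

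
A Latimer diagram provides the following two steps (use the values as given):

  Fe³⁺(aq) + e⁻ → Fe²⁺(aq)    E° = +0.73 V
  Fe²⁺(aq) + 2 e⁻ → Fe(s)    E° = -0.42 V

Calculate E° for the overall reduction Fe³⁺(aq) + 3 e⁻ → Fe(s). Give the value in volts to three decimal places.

-0.037 V

Standard free energies of sequential steps add: ΔG°₃ = ΔG°₁ + ΔG°₂, so n₃E°₃ = n₁E°₁ + n₂E°₂.
E°₃ = (1×+0.73 + 2×-0.42) / 3 = (-0.110) / 3 = -0.037 V.
E° values themselves are not directly additive — weighting by electron count is essential.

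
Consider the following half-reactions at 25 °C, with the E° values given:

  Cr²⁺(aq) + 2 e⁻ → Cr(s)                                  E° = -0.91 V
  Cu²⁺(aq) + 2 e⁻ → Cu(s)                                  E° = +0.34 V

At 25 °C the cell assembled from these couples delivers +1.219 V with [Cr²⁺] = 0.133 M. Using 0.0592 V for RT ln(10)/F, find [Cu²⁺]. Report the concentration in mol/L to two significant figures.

Cu²⁺/Cu is the cathode, Cr²⁺/Cr the anode: E°cell = +1.25 V, n = 2.
Overall reaction: Cu²⁺(aq) + Cr(s) → Cu(s) + Cr²⁺(aq); Q = [Cr²⁺]^1/[Cu²⁺]^1.
From E = E° − (0.0592/n) log Q: log Q = (E° − E)·n/0.0592 = (+1.25 − (+1.219))·2/0.0592 = 1.0473.
So 1·log[Cu²⁺] = 1·log(0.133) − log Q = -0.8761 − (1.0473) = -1.9234; [Cu²⁺] = 10^(-1.9234) ≈ 0.012 M.

0.012 M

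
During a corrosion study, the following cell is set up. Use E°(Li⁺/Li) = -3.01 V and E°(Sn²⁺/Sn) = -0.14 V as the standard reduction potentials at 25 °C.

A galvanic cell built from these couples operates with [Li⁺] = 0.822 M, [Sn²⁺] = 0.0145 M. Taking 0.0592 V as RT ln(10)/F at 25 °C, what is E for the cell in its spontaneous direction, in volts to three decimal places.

+2.821 V

Sn²⁺/Sn is the cathode (higher E°), Li⁺/Li the anode: E°cell = -0.14 − (-3.01) = +2.87 V, n = 2.
Overall: Sn²⁺(aq) + 2 Li(s) → Sn(s) + 2 Li⁺(aq)
Q = [Li⁺]^2 / ([Sn²⁺]); log Q = 1.668.
E = E° − (0.0592/n) log Q = +2.87 − (0.0592/2)(1.668) = +2.821 V.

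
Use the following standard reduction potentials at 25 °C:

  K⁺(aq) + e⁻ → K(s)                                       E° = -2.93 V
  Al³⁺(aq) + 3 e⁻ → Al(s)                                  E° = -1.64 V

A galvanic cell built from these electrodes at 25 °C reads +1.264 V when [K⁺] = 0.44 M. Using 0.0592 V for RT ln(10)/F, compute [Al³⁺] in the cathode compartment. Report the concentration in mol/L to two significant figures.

0.0041 M

Al³⁺/Al is the cathode, K⁺/K the anode: E°cell = +1.29 V, n = 3.
Overall reaction: Al³⁺(aq) + 3 K(s) → Al(s) + 3 K⁺(aq); Q = [K⁺]^3/[Al³⁺]^1.
From E = E° − (0.0592/n) log Q: log Q = (E° − E)·n/0.0592 = (+1.29 − (+1.264))·3/0.0592 = 1.3176.
So 1·log[Al³⁺] = 3·log(0.44) − log Q = -1.0696 − (1.3176) = -2.3872; [Al³⁺] = 10^(-2.3872) ≈ 0.0041 M.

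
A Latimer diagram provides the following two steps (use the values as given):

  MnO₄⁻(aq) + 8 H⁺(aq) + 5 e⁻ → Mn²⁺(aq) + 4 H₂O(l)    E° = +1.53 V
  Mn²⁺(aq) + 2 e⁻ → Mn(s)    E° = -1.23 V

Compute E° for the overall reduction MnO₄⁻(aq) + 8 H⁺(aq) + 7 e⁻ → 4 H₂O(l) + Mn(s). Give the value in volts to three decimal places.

+0.741 V

Adding the free-energy changes (−nFE°) of the two steps gives −n₃FE°₃ = −n₁FE°₁ − n₂FE°₂.
E°₃ = (5×+1.53 + 2×-1.23) / 7 = (+5.190) / 7 = +0.741 V.
Simply averaging or adding the two E° values would be wrong; the electron-weighted sum is required.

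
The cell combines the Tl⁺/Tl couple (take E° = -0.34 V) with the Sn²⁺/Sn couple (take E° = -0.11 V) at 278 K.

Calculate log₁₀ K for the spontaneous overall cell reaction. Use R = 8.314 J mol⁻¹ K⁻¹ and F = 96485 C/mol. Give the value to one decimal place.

Cathode: Sn²⁺/Sn; anode: Tl⁺/Tl. E°cell = (-0.11) − (-0.34) = +0.23 V, with n = 2.
ΔG° = −nFE° = −RT ln K, so ln K = nFE°/(RT) = (2)(96485)(+0.23) / ((8.314)(278)) = 19.203.
log₁₀ K = 19.203 / ln 10 = 8.3.

8.3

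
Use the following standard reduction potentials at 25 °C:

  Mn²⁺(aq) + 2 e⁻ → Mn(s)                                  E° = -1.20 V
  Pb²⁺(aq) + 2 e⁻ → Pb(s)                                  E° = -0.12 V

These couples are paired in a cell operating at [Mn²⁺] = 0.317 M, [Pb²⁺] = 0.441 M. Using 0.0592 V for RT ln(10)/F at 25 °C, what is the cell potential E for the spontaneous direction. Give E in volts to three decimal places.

+1.084 V

Pb²⁺/Pb is the cathode (higher E°), Mn²⁺/Mn the anode: E°cell = -0.12 − (-1.20) = +1.08 V, n = 2.
Overall: Pb²⁺(aq) + Mn(s) → Pb(s) + Mn²⁺(aq)
Q = [Mn²⁺] / ([Pb²⁺]); log Q = -0.143.
E = E° − (0.0592/n) log Q = +1.08 − (0.0592/2)(-0.143) = +1.084 V.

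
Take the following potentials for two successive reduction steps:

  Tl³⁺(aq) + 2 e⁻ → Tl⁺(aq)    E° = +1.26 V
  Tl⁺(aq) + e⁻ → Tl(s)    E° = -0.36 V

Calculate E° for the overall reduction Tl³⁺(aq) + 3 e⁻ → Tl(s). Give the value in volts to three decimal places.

+0.720 V

Since ΔG° = −nFE° is additive over sequential reductions, n₃E°₃ = n₁E°₁ + n₂E°₂.
E°₃ = (2×+1.26 + 1×-0.36) / 3 = (+2.160) / 3 = +0.720 V.
E° values themselves are not directly additive — weighting by electron count is essential.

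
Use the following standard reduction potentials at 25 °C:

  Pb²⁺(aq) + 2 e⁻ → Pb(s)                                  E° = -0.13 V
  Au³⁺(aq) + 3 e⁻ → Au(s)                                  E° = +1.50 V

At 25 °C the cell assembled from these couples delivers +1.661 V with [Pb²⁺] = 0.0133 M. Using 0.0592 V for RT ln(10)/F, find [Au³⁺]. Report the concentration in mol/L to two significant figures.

0.057 M

Au³⁺/Au is the cathode, Pb²⁺/Pb the anode: E°cell = +1.63 V, n = 6.
Overall reaction: 2 Au³⁺(aq) + 3 Pb(s) → 2 Au(s) + 3 Pb²⁺(aq); Q = [Pb²⁺]^3/[Au³⁺]^2.
From E = E° − (0.0592/n) log Q: log Q = (E° − E)·n/0.0592 = (+1.63 − (+1.661))·6/0.0592 = -3.1419.
So 2·log[Au³⁺] = 3·log(0.0133) − log Q = -5.6284 − (-3.1419) = -2.4865; log[Au³⁺] = -2.4865 / 2 = -1.2432; [Au³⁺] = 10^(-1.2432) ≈ 0.057 M.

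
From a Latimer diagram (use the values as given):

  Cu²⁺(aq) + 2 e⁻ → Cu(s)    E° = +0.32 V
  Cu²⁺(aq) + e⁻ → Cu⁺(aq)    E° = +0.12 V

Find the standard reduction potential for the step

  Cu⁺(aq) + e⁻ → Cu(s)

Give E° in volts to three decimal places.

+0.520 V

Sequential free energies add, so n₃E°₃ = n₁E°₁ + n₂E°₂.
With n₃ = 2, and the known step contributing 1×(+0.12) V, the unknown satisfies 1·E° = 2×(+0.32) − 1×(+0.12) = +0.520.
E° = +0.520 / 1 = +0.520 V.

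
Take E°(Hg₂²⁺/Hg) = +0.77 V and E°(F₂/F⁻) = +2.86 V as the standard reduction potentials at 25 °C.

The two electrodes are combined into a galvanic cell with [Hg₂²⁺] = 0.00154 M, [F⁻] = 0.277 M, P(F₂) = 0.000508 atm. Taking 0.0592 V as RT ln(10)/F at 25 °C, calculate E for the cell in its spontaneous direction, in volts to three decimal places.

+2.109 V

F₂/F⁻ is the cathode (higher E°), Hg₂²⁺/Hg the anode: E°cell = +2.86 − (+0.77) = +2.09 V, n = 2.
Overall: F₂(g) + 2 Hg(l) → 2 F⁻(aq) + Hg₂²⁺(aq)
Q = [F⁻]^2·[Hg₂²⁺] / (P(F₂)); log Q = -0.633.
E = E° − (0.0592/n) log Q = +2.09 − (0.0592/2)(-0.633) = +2.109 V.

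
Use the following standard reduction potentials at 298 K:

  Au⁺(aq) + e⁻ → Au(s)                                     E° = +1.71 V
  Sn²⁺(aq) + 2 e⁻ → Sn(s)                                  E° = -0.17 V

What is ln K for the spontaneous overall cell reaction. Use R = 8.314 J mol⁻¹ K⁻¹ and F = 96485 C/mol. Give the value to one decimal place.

Cathode: Au⁺/Au; anode: Sn²⁺/Sn. E°cell = (+1.71) − (-0.17) = +1.88 V, with n = 2.
ΔG° = −nFE° = −RT ln K, so ln K = nFE°/(RT) = (2)(96485)(+1.88) / ((8.314)(298)) = 146.427.

146.4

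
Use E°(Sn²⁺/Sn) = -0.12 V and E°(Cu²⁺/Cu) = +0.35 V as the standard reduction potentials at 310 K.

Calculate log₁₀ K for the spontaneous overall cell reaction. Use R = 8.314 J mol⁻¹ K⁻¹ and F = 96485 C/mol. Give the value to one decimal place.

15.3

Cathode: Cu²⁺/Cu; anode: Sn²⁺/Sn. E°cell = (+0.35) − (-0.12) = +0.47 V, with n = 2.
ΔG° = −nFE° = −RT ln K, so ln K = nFE°/(RT) = (2)(96485)(+0.47) / ((8.314)(310)) = 35.190.
log₁₀ K = 35.190 / ln 10 = 15.3.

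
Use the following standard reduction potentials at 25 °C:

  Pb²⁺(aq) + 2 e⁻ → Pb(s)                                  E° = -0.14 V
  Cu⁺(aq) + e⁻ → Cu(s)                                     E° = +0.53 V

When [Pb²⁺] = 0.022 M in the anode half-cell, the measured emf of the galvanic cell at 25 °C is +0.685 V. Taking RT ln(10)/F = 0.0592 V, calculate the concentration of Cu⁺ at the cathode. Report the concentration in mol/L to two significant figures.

Cu⁺/Cu is the cathode, Pb²⁺/Pb the anode: E°cell = +0.67 V, n = 2.
Overall reaction: 2 Cu⁺(aq) + Pb(s) → 2 Cu(s) + Pb²⁺(aq); Q = [Pb²⁺]^1/[Cu⁺]^2.
From E = E° − (0.0592/n) log Q: log Q = (E° − E)·n/0.0592 = (+0.67 − (+0.685))·2/0.0592 = -0.5068.
So 2·log[Cu⁺] = 1·log(0.022) − log Q = -1.6576 − (-0.5068) = -1.1508; log[Cu⁺] = -1.1508 / 2 = -0.5754; [Cu⁺] = 10^(-0.5754) ≈ 0.27 M.

0.27 M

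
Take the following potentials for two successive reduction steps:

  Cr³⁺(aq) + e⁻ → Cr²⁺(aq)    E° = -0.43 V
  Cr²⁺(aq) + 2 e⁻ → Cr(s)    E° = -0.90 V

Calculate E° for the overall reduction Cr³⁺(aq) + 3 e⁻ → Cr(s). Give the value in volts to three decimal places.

Standard free energies of sequential steps add: ΔG°₃ = ΔG°₁ + ΔG°₂, so n₃E°₃ = n₁E°₁ + n₂E°₂.
E°₃ = (1×-0.43 + 2×-0.90) / 3 = (-2.230) / 3 = -0.743 V.

-0.743 V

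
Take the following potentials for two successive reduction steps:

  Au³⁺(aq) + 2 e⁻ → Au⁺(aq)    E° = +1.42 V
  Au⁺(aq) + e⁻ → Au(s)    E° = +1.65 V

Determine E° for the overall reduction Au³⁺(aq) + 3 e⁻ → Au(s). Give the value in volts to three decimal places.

Standard free energies of sequential steps add: ΔG°₃ = ΔG°₁ + ΔG°₂, so n₃E°₃ = n₁E°₁ + n₂E°₂.
E°₃ = (2×+1.42 + 1×+1.65) / 3 = (+4.490) / 3 = +1.497 V.

+1.497 V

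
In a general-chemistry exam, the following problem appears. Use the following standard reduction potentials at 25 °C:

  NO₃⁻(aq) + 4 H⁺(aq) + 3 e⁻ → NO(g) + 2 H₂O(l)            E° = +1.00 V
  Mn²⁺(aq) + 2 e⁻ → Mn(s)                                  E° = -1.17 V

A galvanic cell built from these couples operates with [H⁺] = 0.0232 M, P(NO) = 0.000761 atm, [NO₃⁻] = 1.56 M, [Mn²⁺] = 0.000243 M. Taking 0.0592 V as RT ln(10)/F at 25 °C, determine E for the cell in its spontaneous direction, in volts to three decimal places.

+2.213 V

NO₃⁻/NO is the cathode (higher E°), Mn²⁺/Mn the anode: E°cell = +1.00 − (-1.17) = +2.17 V, n = 6.
Overall: 2 NO₃⁻(aq) + 8 H⁺(aq) + 3 Mn(s) → 2 NO(g) + 4 H₂O(l) + 3 Mn²⁺(aq)
Q = P(NO)^2·[Mn²⁺]^3 / ([NO₃⁻]^2·[H⁺]^8); log Q = -4.391.
E = E° − (0.0592/n) log Q = +2.17 − (0.0592/6)(-4.391) = +2.213 V.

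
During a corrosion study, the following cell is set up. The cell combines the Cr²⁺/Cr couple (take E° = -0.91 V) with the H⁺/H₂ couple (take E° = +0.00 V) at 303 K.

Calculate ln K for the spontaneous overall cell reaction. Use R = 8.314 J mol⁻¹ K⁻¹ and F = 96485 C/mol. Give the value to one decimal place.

Cathode: H⁺/H₂; anode: Cr²⁺/Cr. E°cell = (+0.00) − (-0.91) = +0.91 V, with n = 2.
ΔG° = −nFE° = −RT ln K, so ln K = nFE°/(RT) = (2)(96485)(+0.91) / ((8.314)(303)) = 69.707.

69.7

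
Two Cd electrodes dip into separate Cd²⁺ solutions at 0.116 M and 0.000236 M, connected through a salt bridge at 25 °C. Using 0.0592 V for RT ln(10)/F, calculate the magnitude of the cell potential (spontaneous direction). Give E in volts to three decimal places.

For a concentration cell E°cell = 0. The 0.116 M side is the cathode (reduction is favoured where [Cd²⁺] is higher).
With n = 2, E = −(0.0592/2) log([Cd²⁺]ₐₙ/[Cd²⁺]꜀ₐₜ) = −(0.0592/2) log(0.000236/0.116) = −(0.0592/2)(-2.692) = +0.080 V.

+0.080 V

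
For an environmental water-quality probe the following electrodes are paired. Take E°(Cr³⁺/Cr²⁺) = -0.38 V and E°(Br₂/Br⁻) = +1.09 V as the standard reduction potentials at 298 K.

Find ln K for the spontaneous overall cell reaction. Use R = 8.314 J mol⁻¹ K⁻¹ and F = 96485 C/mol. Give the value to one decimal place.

114.5

Cathode: Br₂/Br⁻; anode: Cr³⁺/Cr²⁺. E°cell = (+1.09) − (-0.38) = +1.47 V, with n = 2.
ΔG° = −nFE° = −RT ln K, so ln K = nFE°/(RT) = (2)(96485)(+1.47) / ((8.314)(298)) = 114.494.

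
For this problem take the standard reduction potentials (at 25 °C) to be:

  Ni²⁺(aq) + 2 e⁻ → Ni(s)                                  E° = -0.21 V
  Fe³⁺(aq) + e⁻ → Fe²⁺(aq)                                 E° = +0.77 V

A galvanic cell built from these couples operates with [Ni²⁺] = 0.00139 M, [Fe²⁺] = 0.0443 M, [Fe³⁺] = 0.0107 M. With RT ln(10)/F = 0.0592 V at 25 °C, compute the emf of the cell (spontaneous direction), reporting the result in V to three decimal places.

+1.028 V

Fe³⁺/Fe²⁺ is the cathode (higher E°), Ni²⁺/Ni the anode: E°cell = +0.77 − (-0.21) = +0.98 V, n = 2.
Overall: 2 Fe³⁺(aq) + Ni(s) → 2 Fe²⁺(aq) + Ni²⁺(aq)
Q = [Fe²⁺]^2·[Ni²⁺] / ([Fe³⁺]^2); log Q = -1.623.
E = E° − (0.0592/n) log Q = +0.98 − (0.0592/2)(-1.623) = +1.028 V.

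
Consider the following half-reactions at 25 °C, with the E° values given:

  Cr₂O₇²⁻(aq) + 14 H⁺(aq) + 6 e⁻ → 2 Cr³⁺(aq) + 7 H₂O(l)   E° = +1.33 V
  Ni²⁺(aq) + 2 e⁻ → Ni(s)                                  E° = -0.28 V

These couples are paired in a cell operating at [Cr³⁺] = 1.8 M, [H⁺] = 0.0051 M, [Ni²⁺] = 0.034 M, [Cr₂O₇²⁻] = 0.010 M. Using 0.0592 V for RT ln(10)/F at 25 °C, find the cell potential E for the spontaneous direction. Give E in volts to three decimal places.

Cr₂O₇²⁻/Cr³⁺ is the cathode (higher E°), Ni²⁺/Ni the anode: E°cell = +1.33 − (-0.28) = +1.61 V, n = 6.
Overall: Cr₂O₇²⁻(aq) + 14 H⁺(aq) + 3 Ni(s) → 2 Cr³⁺(aq) + 7 H₂O(l) + 3 Ni²⁺(aq)
Q = [Cr³⁺]^2·[Ni²⁺]^3 / ([Cr₂O₇²⁻]·[H⁺]^14); log Q = 30.199.
E = E° − (0.0592/n) log Q = +1.61 − (0.0592/6)(30.199) = +1.312 V.

+1.312 V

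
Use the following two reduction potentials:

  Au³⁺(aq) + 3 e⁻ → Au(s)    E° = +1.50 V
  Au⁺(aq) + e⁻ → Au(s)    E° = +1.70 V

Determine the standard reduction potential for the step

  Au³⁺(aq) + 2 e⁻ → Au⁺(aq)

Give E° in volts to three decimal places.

Sequential free energies add, so n₃E°₃ = n₁E°₁ + n₂E°₂.
With n₃ = 3, and the known step contributing 1×(+1.70) V, the unknown satisfies 2·E° = 3×(+1.50) − 1×(+1.70) = +2.800.
E° = +2.800 / 2 = +1.400 V.

+1.400 V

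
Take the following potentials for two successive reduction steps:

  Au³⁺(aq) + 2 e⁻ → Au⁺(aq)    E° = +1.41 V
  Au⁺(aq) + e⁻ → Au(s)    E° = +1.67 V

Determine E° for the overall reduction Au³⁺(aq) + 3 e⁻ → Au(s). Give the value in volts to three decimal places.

Adding the free-energy changes (−nFE°) of the two steps gives −n₃FE°₃ = −n₁FE°₁ − n₂FE°₂.
E°₃ = (2×+1.41 + 1×+1.67) / 3 = (+4.490) / 3 = +1.497 V.

+1.497 V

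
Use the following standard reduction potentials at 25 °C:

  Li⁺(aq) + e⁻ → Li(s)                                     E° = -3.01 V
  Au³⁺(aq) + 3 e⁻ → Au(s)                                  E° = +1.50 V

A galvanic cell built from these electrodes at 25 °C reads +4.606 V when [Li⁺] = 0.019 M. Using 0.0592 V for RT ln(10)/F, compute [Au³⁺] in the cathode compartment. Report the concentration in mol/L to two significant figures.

0.50 M

Au³⁺/Au is the cathode, Li⁺/Li the anode: E°cell = +4.51 V, n = 3.
Overall reaction: Au³⁺(aq) + 3 Li(s) → Au(s) + 3 Li⁺(aq); Q = [Li⁺]^3/[Au³⁺]^1.
From E = E° − (0.0592/n) log Q: log Q = (E° − E)·n/0.0592 = (+4.51 − (+4.606))·3/0.0592 = -4.8649.
So 1·log[Au³⁺] = 3·log(0.019) − log Q = -5.1637 − (-4.8649) = -0.2988; [Au³⁺] = 10^(-0.2988) ≈ 0.50 M.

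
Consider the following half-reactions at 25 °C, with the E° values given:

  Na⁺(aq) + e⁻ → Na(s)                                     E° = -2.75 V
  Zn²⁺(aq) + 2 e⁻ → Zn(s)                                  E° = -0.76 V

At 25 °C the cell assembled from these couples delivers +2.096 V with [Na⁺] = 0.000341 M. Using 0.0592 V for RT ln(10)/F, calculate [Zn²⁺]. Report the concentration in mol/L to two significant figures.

0.00044 M

Zn²⁺/Zn is the cathode, Na⁺/Na the anode: E°cell = +1.99 V, n = 2.
Overall reaction: Zn²⁺(aq) + 2 Na(s) → Zn(s) + 2 Na⁺(aq); Q = [Na⁺]^2/[Zn²⁺]^1.
From E = E° − (0.0592/n) log Q: log Q = (E° − E)·n/0.0592 = (+1.99 − (+2.096))·2/0.0592 = -3.5811.
So 1·log[Zn²⁺] = 2·log(0.000341) − log Q = -6.9345 − (-3.5811) = -3.3534; [Zn²⁺] = 10^(-3.3534) ≈ 0.00044 M.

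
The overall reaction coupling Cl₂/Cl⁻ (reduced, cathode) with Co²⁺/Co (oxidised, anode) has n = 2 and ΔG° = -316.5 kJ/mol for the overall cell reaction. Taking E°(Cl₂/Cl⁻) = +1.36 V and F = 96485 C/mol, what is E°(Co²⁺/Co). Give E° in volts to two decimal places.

-0.28 V

E°cell = −ΔG°/(nF) = −(-316.5×10³)/((2)(96485)) = +1.640 V.
Since Cl₂/Cl⁻ is the cathode and Co²⁺/Co the anode, E°cell = E°(Cl₂/Cl⁻) − E°(Co²⁺/Co).
So E°(Co²⁺/Co) = E°(Cl₂/Cl⁻) − E°cell = (+1.36) − (+1.640) = -0.28 V.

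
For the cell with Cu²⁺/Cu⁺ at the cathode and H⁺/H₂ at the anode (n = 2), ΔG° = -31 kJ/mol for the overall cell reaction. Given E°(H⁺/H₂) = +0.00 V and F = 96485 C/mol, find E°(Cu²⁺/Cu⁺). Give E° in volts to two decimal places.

E°cell = −ΔG°/(nF) = −(-31×10³)/((2)(96485)) = +0.161 V.
Since Cu²⁺/Cu⁺ is the cathode and H⁺/H₂ the anode, E°cell = E°(Cu²⁺/Cu⁺) − E°(H⁺/H₂).
So E°(Cu²⁺/Cu⁺) = E°cell + E°(H⁺/H₂) = +0.161 + (+0.00) = +0.16 V.

+0.16 V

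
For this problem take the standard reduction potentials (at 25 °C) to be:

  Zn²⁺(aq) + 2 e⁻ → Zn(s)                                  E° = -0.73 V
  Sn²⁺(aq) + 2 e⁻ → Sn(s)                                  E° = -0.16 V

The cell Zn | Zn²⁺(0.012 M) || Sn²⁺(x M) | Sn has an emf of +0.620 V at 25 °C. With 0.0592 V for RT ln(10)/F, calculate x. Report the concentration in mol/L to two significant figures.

0.59 M

Sn²⁺/Sn is the cathode, Zn²⁺/Zn the anode: E°cell = +0.57 V, n = 2.
Overall reaction: Sn²⁺(aq) + Zn(s) → Sn(s) + Zn²⁺(aq); Q = [Zn²⁺]^1/[Sn²⁺]^1.
From E = E° − (0.0592/n) log Q: log Q = (E° − E)·n/0.0592 = (+0.57 − (+0.620))·2/0.0592 = -1.6892.
So 1·log[Sn²⁺] = 1·log(0.012) − log Q = -1.9208 − (-1.6892) = -0.2316; [Sn²⁺] = 10^(-0.2316) ≈ 0.59 M.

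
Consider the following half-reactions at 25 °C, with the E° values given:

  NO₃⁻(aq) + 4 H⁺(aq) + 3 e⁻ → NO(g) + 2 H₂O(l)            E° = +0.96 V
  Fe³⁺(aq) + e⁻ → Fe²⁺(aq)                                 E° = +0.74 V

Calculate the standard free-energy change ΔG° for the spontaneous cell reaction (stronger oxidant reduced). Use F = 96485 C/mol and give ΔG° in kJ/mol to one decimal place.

NO₃⁻/NO (E° = +0.96 V) is the cathode; Fe³⁺/Fe²⁺ (E° = +0.74 V) is the anode, so E°cell = +0.22 V.
Balancing electrons gives n = 3 (lcm of 3 and 1).
ΔG° = −nFE° = −(3)(96485)(+0.22) = -63,680 J = -63.7 kJ/mol.

-63.7 kJ/mol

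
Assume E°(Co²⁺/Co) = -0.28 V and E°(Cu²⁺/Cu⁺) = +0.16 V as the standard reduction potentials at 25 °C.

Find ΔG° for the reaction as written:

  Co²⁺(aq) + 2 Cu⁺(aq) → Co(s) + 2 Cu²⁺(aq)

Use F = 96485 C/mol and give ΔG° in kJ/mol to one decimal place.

+84.9 kJ/mol

As written, Co²⁺/Co is reduced (cathode) and Cu²⁺/Cu⁺ is oxidised (anode), so E°cell = (-0.28) − (+0.16) = -0.44 V.
Balancing electrons gives n = 2.
ΔG° = −nFE° = −(2)(96485)(-0.44) = 84,907 J = +84.9 kJ/mol.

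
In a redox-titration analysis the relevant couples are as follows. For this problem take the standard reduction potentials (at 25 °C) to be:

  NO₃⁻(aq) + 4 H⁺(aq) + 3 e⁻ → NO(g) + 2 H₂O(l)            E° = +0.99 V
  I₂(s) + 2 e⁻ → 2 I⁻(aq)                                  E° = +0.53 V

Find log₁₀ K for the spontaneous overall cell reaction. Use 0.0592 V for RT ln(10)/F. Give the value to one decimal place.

46.6

Cathode: NO₃⁻/NO; anode: I₂/I⁻. E°cell = +0.46 V, n = 6.
log K = nE°cell / 0.0592 = (6)(+0.46) / 0.0592 = 46.6.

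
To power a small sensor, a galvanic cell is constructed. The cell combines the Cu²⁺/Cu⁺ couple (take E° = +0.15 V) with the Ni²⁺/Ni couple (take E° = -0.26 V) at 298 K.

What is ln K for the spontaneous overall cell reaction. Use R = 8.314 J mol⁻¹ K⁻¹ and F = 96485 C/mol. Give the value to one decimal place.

Cathode: Cu²⁺/Cu⁺; anode: Ni²⁺/Ni. E°cell = (+0.15) − (-0.26) = +0.41 V, with n = 2.
ΔG° = −nFE° = −RT ln K, so ln K = nFE°/(RT) = (2)(96485)(+0.41) / ((8.314)(298)) = 31.934.

31.9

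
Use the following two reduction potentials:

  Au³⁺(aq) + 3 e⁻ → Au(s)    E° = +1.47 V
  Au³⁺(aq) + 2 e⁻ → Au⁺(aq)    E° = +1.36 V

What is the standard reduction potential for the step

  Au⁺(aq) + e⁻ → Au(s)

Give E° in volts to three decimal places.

+1.690 V

Sequential free energies add, so n₃E°₃ = n₁E°₁ + n₂E°₂.
With n₃ = 3, and the known step contributing 2×(+1.36) V, the unknown satisfies 1·E° = 3×(+1.47) − 2×(+1.36) = +1.690.
E° = +1.690 / 1 = +1.690 V.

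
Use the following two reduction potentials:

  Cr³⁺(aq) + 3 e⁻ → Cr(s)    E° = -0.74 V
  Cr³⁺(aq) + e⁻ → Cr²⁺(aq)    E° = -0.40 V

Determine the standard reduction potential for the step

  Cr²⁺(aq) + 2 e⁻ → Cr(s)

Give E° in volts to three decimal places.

Sequential free energies add, so n₃E°₃ = n₁E°₁ + n₂E°₂.
With n₃ = 3, and the known step contributing 1×(-0.40) V, the unknown satisfies 2·E° = 3×(-0.74) − 1×(-0.40) = -1.820.
E° = -1.820 / 2 = -0.910 V.

-0.910 V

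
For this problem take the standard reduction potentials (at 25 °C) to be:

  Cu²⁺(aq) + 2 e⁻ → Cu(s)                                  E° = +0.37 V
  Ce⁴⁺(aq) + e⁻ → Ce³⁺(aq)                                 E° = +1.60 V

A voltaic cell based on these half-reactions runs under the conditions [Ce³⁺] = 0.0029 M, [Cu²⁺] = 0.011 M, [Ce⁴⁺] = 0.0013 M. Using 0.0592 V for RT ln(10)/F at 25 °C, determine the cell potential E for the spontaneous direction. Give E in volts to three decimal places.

+1.267 V

Ce⁴⁺/Ce³⁺ is the cathode (higher E°), Cu²⁺/Cu the anode: E°cell = +1.60 − (+0.37) = +1.23 V, n = 2.
Overall: 2 Ce⁴⁺(aq) + Cu(s) → 2 Ce³⁺(aq) + Cu²⁺(aq)
Q = [Ce³⁺]^2·[Cu²⁺] / ([Ce⁴⁺]^2); log Q = -1.262.
E = E° − (0.0592/n) log Q = +1.23 − (0.0592/2)(-1.262) = +1.267 V.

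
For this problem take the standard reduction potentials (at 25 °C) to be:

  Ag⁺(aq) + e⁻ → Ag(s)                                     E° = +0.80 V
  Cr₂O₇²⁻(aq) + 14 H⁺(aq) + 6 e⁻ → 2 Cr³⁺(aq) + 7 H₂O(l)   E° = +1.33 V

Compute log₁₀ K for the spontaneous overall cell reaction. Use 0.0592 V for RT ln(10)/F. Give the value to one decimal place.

53.7

Cathode: Cr₂O₇²⁻/Cr³⁺; anode: Ag⁺/Ag. E°cell = +0.53 V, n = 6.
log K = nE°cell / 0.0592 = (6)(+0.53) / 0.0592 = 53.7.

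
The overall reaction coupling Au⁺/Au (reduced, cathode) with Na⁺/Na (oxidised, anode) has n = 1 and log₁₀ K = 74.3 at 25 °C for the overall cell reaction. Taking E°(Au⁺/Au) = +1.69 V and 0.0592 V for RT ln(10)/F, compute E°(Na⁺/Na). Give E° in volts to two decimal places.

E°cell = (0.0592/n)·log K = (0.0592/1)(74.3) = +4.399 V.
Since Au⁺/Au is the cathode and Na⁺/Na the anode, E°cell = E°(Au⁺/Au) − E°(Na⁺/Na).
So E°(Na⁺/Na) = E°(Au⁺/Au) − E°cell = (+1.69) − (+4.399) = -2.71 V.

-2.71 V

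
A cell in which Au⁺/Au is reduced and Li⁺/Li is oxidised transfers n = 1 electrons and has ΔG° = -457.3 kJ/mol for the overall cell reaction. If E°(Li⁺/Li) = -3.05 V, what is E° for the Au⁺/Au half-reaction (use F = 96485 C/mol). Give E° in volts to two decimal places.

+1.69 V

E°cell = −ΔG°/(nF) = −(-457.3×10³)/((1)(96485)) = +4.740 V.
Since Au⁺/Au is the cathode and Li⁺/Li the anode, E°cell = E°(Au⁺/Au) − E°(Li⁺/Li).
So E°(Au⁺/Au) = E°cell + E°(Li⁺/Li) = +4.740 + (-3.05) = +1.69 V.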